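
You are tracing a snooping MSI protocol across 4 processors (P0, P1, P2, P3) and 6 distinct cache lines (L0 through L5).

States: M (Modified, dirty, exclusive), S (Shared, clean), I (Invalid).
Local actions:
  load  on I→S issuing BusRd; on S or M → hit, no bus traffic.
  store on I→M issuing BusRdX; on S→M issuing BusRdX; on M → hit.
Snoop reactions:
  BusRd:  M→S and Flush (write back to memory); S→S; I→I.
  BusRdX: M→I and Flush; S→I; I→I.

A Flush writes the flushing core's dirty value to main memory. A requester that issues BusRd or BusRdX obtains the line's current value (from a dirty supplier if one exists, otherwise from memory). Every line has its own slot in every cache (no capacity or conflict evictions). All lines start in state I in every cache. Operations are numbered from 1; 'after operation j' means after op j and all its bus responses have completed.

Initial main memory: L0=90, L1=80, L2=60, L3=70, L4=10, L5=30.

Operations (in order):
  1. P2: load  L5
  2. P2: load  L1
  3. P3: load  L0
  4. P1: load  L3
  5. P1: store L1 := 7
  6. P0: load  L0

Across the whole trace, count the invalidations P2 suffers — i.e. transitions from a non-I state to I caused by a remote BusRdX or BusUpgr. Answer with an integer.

invalidations = 1

  op1 P2: load  L5 → I/I/S/I on L5; bus BusRd; mem=30
  op2 P2: load  L1 → I/I/S/I on L1; bus BusRd; mem=80
  op3 P3: load  L0 → I/I/I/S on L0; bus BusRd; mem=90
  op4 P1: load  L3 → I/S/I/I on L3; bus BusRd; mem=70
  op5 P1: store L1 := 7 → I/M/I/I on L1; bus BusRdX; mem=80
  op6 P0: load  L0 → S/I/I/S on L0; bus BusRd; mem=90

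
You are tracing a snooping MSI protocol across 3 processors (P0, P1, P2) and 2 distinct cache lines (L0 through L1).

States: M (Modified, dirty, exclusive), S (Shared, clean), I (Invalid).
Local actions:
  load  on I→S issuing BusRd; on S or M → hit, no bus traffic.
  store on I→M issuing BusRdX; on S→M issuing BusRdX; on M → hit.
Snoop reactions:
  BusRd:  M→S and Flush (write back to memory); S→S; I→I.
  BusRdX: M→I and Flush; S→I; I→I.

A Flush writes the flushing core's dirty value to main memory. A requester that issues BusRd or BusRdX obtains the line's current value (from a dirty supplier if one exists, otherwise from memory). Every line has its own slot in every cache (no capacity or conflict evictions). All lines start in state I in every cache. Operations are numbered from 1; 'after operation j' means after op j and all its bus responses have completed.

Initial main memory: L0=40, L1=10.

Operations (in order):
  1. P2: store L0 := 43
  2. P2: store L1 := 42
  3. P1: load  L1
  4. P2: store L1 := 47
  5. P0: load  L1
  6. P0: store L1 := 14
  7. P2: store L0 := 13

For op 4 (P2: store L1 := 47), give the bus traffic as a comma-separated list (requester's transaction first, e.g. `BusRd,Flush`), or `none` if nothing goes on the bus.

1. P2: store L0 := 43  bus=[BusRdX]  L0: P0=I P1=I P2=M  mem[L0]=40
2. P2: store L1 := 42  bus=[BusRdX]  L1: P0=I P1=I P2=M  mem[L1]=10
3. P1: load  L1  bus=[BusRd,Flush]  L1: P0=I P1=S P2=S  mem[L1]=42
4. P2: store L1 := 47  bus=[BusRdX]  L1: P0=I P1=I P2=M  mem[L1]=42
5. P0: load  L1  bus=[BusRd,Flush]  L1: P0=S P1=I P2=S  mem[L1]=47
6. P0: store L1 := 14  bus=[BusRdX]  L1: P0=M P1=I P2=I  mem[L1]=47
7. P2: store L0 := 13  bus=[-]  L0: P0=I P1=I P2=M  mem[L0]=40

bus = BusRdX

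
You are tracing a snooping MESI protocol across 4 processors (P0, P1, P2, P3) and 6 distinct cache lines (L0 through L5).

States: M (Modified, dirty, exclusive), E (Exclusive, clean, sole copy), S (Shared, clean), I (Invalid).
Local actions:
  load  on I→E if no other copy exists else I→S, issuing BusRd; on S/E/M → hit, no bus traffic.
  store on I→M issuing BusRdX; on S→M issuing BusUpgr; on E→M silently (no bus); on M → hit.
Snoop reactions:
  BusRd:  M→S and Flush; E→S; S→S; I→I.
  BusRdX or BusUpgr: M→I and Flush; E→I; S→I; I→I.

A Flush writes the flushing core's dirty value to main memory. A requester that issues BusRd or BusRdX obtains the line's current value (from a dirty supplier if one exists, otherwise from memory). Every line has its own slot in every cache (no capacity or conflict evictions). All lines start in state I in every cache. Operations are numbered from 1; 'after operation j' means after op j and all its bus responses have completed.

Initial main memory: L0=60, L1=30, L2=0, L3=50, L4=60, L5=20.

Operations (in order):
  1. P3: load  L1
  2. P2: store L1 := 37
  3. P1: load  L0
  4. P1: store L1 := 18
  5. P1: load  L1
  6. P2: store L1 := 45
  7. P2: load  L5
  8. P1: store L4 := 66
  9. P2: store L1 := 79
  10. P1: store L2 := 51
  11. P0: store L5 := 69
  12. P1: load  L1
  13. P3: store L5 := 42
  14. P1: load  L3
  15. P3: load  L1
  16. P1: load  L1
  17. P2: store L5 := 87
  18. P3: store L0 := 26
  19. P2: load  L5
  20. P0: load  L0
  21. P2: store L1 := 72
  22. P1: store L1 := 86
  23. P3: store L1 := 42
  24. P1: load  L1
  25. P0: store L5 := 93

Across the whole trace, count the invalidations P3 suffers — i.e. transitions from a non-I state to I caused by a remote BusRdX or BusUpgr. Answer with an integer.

  op1 P3: load  L1 → I/I/I/E on L1; bus BusRd; mem=30
  op2 P2: store L1 := 37 → I/I/M/I on L1; bus BusRdX; mem=30
  op3 P1: load  L0 → I/E/I/I on L0; bus BusRd; mem=60
  op4 P1: store L1 := 18 → I/M/I/I on L1; bus BusRdX Flush; mem=37
  op5 P1: load  L1 → I/M/I/I on L1; bus (none); mem=37
  op6 P2: store L1 := 45 → I/I/M/I on L1; bus BusRdX Flush; mem=18
  op7 P2: load  L5 → I/I/E/I on L5; bus BusRd; mem=20
  op8 P1: store L4 := 66 → I/M/I/I on L4; bus BusRdX; mem=60
  op9 P2: store L1 := 79 → I/I/M/I on L1; bus (none); mem=18
  op10 P1: store L2 := 51 → I/M/I/I on L2; bus BusRdX; mem=0
  op11 P0: store L5 := 69 → M/I/I/I on L5; bus BusRdX; mem=20
  op12 P1: load  L1 → I/S/S/I on L1; bus BusRd Flush; mem=79
  op13 P3: store L5 := 42 → I/I/I/M on L5; bus BusRdX Flush; mem=69
  op14 P1: load  L3 → I/E/I/I on L3; bus BusRd; mem=50
  op15 P3: load  L1 → I/S/S/S on L1; bus BusRd; mem=79
  op16 P1: load  L1 → I/S/S/S on L1; bus (none); mem=79
  op17 P2: store L5 := 87 → I/I/M/I on L5; bus BusRdX Flush; mem=42
  op18 P3: store L0 := 26 → I/I/I/M on L0; bus BusRdX; mem=60
  op19 P2: load  L5 → I/I/M/I on L5; bus (none); mem=42
  op20 P0: load  L0 → S/I/I/S on L0; bus BusRd Flush; mem=26
  op21 P2: store L1 := 72 → I/I/M/I on L1; bus BusUpgr; mem=79
  op22 P1: store L1 := 86 → I/M/I/I on L1; bus BusRdX Flush; mem=72
  op23 P3: store L1 := 42 → I/I/I/M on L1; bus BusRdX Flush; mem=86
  op24 P1: load  L1 → I/S/I/S on L1; bus BusRd Flush; mem=42
  op25 P0: store L5 := 93 → M/I/I/I on L5; bus BusRdX Flush; mem=87

invalidations = 3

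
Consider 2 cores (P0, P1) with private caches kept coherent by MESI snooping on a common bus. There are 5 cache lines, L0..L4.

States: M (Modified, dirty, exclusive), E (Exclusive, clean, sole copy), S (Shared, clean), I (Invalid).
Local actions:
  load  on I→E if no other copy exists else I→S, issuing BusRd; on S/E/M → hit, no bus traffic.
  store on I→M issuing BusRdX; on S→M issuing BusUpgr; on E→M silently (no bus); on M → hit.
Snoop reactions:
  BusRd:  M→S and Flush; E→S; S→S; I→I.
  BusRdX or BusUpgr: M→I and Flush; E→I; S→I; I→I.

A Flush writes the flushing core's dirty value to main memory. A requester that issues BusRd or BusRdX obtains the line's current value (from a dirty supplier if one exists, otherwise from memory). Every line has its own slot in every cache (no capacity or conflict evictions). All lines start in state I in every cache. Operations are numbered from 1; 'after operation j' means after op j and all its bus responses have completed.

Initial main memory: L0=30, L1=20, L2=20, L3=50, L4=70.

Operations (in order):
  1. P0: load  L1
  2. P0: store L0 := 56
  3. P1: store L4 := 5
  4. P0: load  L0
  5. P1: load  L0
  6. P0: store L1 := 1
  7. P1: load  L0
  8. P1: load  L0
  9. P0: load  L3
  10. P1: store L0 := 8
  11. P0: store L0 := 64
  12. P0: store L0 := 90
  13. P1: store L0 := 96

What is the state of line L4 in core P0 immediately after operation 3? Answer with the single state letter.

state = I

step 1: P0: load  L1  ⟶  EI  (L1)  txn=BusRd  M[L1]=20
step 2: P0: store L0 := 56  ⟶  MI  (L0)  txn=BusRdX  M[L0]=30
step 3: P1: store L4 := 5  ⟶  IM  (L4)  txn=BusRdX  M[L4]=70
step 4: P0: load  L0  ⟶  MI  (L0)  txn=∅  M[L0]=30
step 5: P1: load  L0  ⟶  SS  (L0)  txn=BusRd+Flush  M[L0]=56
step 6: P0: store L1 := 1  ⟶  MI  (L1)  txn=∅  M[L1]=20
step 7: P1: load  L0  ⟶  SS  (L0)  txn=∅  M[L0]=56
step 8: P1: load  L0  ⟶  SS  (L0)  txn=∅  M[L0]=56
step 9: P0: load  L3  ⟶  EI  (L3)  txn=BusRd  M[L3]=50
step 10: P1: store L0 := 8  ⟶  IM  (L0)  txn=BusUpgr  M[L0]=56
step 11: P0: store L0 := 64  ⟶  MI  (L0)  txn=BusRdX+Flush  M[L0]=8
step 12: P0: store L0 := 90  ⟶  MI  (L0)  txn=∅  M[L0]=8
step 13: P1: store L0 := 96  ⟶  IM  (L0)  txn=BusRdX+Flush  M[L0]=90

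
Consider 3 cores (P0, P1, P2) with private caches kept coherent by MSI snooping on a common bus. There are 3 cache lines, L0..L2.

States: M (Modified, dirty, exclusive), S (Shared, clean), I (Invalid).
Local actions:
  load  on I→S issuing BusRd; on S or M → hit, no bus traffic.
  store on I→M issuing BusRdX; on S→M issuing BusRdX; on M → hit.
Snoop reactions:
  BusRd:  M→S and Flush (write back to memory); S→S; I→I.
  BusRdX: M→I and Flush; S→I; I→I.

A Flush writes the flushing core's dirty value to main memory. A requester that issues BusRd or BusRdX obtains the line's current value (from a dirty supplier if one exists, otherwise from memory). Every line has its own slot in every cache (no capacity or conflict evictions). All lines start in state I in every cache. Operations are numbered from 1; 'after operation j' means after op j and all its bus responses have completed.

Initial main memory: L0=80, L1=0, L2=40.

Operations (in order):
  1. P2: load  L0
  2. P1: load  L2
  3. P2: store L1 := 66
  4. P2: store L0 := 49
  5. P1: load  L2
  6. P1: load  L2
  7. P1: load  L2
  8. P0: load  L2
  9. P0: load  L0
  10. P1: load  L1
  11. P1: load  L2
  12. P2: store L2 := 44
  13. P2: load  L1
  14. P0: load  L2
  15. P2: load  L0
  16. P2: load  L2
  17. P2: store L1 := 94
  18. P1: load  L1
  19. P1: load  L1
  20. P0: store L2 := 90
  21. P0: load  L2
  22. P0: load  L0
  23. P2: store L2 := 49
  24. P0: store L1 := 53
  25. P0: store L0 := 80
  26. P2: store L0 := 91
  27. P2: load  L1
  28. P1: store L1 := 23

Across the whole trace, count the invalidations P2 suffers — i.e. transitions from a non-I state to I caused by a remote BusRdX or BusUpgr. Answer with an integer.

1. P2: load  L0  bus=[BusRd]  L0: P0=I P1=I P2=S  mem[L0]=80
2. P1: load  L2  bus=[BusRd]  L2: P0=I P1=S P2=I  mem[L2]=40
3. P2: store L1 := 66  bus=[BusRdX]  L1: P0=I P1=I P2=M  mem[L1]=0
4. P2: store L0 := 49  bus=[BusRdX]  L0: P0=I P1=I P2=M  mem[L0]=80
5. P1: load  L2  bus=[-]  L2: P0=I P1=S P2=I  mem[L2]=40
6. P1: load  L2  bus=[-]  L2: P0=I P1=S P2=I  mem[L2]=40
7. P1: load  L2  bus=[-]  L2: P0=I P1=S P2=I  mem[L2]=40
8. P0: load  L2  bus=[BusRd]  L2: P0=S P1=S P2=I  mem[L2]=40
9. P0: load  L0  bus=[BusRd,Flush]  L0: P0=S P1=I P2=S  mem[L0]=49
10. P1: load  L1  bus=[BusRd,Flush]  L1: P0=I P1=S P2=S  mem[L1]=66
11. P1: load  L2  bus=[-]  L2: P0=S P1=S P2=I  mem[L2]=40
12. P2: store L2 := 44  bus=[BusRdX]  L2: P0=I P1=I P2=M  mem[L2]=40
13. P2: load  L1  bus=[-]  L1: P0=I P1=S P2=S  mem[L1]=66
14. P0: load  L2  bus=[BusRd,Flush]  L2: P0=S P1=I P2=S  mem[L2]=44
15. P2: load  L0  bus=[-]  L0: P0=S P1=I P2=S  mem[L0]=49
16. P2: load  L2  bus=[-]  L2: P0=S P1=I P2=S  mem[L2]=44
17. P2: store L1 := 94  bus=[BusRdX]  L1: P0=I P1=I P2=M  mem[L1]=66
18. P1: load  L1  bus=[BusRd,Flush]  L1: P0=I P1=S P2=S  mem[L1]=94
19. P1: load  L1  bus=[-]  L1: P0=I P1=S P2=S  mem[L1]=94
20. P0: store L2 := 90  bus=[BusRdX]  L2: P0=M P1=I P2=I  mem[L2]=44
21. P0: load  L2  bus=[-]  L2: P0=M P1=I P2=I  mem[L2]=44
22. P0: load  L0  bus=[-]  L0: P0=S P1=I P2=S  mem[L0]=49
23. P2: store L2 := 49  bus=[BusRdX,Flush]  L2: P0=I P1=I P2=M  mem[L2]=90
24. P0: store L1 := 53  bus=[BusRdX]  L1: P0=M P1=I P2=I  mem[L1]=94
25. P0: store L0 := 80  bus=[BusRdX]  L0: P0=M P1=I P2=I  mem[L0]=49
26. P2: store L0 := 91  bus=[BusRdX,Flush]  L0: P0=I P1=I P2=M  mem[L0]=80
27. P2: load  L1  bus=[BusRd,Flush]  L1: P0=S P1=I P2=S  mem[L1]=53
28. P1: store L1 := 23  bus=[BusRdX]  L1: P0=I P1=M P2=I  mem[L1]=53

invalidations = 4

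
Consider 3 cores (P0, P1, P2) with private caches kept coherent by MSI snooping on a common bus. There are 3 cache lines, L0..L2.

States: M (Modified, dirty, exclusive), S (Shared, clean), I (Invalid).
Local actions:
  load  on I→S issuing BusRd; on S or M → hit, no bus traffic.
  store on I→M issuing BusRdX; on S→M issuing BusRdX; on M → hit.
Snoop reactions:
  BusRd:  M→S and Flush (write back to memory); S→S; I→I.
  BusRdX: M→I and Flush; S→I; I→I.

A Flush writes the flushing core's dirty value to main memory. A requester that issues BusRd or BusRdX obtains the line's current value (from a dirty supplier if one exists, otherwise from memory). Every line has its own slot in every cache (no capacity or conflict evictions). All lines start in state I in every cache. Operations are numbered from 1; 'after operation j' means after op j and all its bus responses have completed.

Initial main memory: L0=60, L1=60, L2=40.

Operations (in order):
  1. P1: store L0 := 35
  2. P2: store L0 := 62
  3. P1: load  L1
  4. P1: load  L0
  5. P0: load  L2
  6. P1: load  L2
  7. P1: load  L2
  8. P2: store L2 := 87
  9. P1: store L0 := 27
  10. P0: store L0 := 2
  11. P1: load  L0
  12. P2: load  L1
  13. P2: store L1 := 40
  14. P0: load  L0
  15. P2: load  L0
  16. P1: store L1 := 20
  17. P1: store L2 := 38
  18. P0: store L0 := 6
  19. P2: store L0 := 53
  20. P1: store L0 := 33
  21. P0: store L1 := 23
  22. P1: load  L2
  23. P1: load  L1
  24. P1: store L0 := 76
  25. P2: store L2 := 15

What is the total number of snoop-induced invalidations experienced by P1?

step 1: P1: store L0 := 35  ⟶  IMI  (L0)  txn=BusRdX  M[L0]=60
step 2: P2: store L0 := 62  ⟶  IIM  (L0)  txn=BusRdX+Flush  M[L0]=35
step 3: P1: load  L1  ⟶  ISI  (L1)  txn=BusRd  M[L1]=60
step 4: P1: load  L0  ⟶  ISS  (L0)  txn=BusRd+Flush  M[L0]=62
step 5: P0: load  L2  ⟶  SII  (L2)  txn=BusRd  M[L2]=40
step 6: P1: load  L2  ⟶  SSI  (L2)  txn=BusRd  M[L2]=40
step 7: P1: load  L2  ⟶  SSI  (L2)  txn=∅  M[L2]=40
step 8: P2: store L2 := 87  ⟶  IIM  (L2)  txn=BusRdX  M[L2]=40
step 9: P1: store L0 := 27  ⟶  IMI  (L0)  txn=BusRdX  M[L0]=62
step 10: P0: store L0 := 2  ⟶  MII  (L0)  txn=BusRdX+Flush  M[L0]=27
step 11: P1: load  L0  ⟶  SSI  (L0)  txn=BusRd+Flush  M[L0]=2
step 12: P2: load  L1  ⟶  ISS  (L1)  txn=BusRd  M[L1]=60
step 13: P2: store L1 := 40  ⟶  IIM  (L1)  txn=BusRdX  M[L1]=60
step 14: P0: load  L0  ⟶  SSI  (L0)  txn=∅  M[L0]=2
step 15: P2: load  L0  ⟶  SSS  (L0)  txn=BusRd  M[L0]=2
step 16: P1: store L1 := 20  ⟶  IMI  (L1)  txn=BusRdX+Flush  M[L1]=40
step 17: P1: store L2 := 38  ⟶  IMI  (L2)  txn=BusRdX+Flush  M[L2]=87
step 18: P0: store L0 := 6  ⟶  MII  (L0)  txn=BusRdX  M[L0]=2
step 19: P2: store L0 := 53  ⟶  IIM  (L0)  txn=BusRdX+Flush  M[L0]=6
step 20: P1: store L0 := 33  ⟶  IMI  (L0)  txn=BusRdX+Flush  M[L0]=53
step 21: P0: store L1 := 23  ⟶  MII  (L1)  txn=BusRdX+Flush  M[L1]=20
step 22: P1: load  L2  ⟶  IMI  (L2)  txn=∅  M[L2]=87
step 23: P1: load  L1  ⟶  SSI  (L1)  txn=BusRd+Flush  M[L1]=23
step 24: P1: store L0 := 76  ⟶  IMI  (L0)  txn=∅  M[L0]=53
step 25: P2: store L2 := 15  ⟶  IIM  (L2)  txn=BusRdX+Flush  M[L2]=38

invalidations = 7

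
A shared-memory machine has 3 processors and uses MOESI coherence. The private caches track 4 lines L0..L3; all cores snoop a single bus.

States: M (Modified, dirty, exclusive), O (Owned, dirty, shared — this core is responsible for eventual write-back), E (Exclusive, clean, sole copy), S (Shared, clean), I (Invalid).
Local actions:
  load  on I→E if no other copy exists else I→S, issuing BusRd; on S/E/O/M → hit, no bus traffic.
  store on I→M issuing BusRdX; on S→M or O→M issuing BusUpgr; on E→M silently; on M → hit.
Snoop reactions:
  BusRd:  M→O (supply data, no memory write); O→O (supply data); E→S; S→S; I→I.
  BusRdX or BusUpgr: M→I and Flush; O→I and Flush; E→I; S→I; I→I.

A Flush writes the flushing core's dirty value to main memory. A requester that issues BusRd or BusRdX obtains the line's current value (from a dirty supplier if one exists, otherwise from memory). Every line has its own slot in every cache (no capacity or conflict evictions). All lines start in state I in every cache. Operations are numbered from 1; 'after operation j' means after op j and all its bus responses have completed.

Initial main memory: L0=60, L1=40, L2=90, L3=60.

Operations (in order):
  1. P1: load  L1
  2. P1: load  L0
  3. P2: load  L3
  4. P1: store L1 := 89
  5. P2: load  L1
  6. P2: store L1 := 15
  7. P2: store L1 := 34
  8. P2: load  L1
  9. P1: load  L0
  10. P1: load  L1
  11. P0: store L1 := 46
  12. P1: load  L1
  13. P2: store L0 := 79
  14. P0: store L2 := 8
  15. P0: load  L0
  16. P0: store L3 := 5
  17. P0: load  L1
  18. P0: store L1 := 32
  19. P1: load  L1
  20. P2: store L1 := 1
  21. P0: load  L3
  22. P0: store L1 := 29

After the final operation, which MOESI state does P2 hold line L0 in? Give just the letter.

state = O

1. P1: load  L1  bus=[BusRd]  L1: P0=I P1=E P2=I  mem[L1]=40
2. P1: load  L0  bus=[BusRd]  L0: P0=I P1=E P2=I  mem[L0]=60
3. P2: load  L3  bus=[BusRd]  L3: P0=I P1=I P2=E  mem[L3]=60
4. P1: store L1 := 89  bus=[-]  L1: P0=I P1=M P2=I  mem[L1]=40
5. P2: load  L1  bus=[BusRd]  L1: P0=I P1=O P2=S  mem[L1]=40
6. P2: store L1 := 15  bus=[BusUpgr,Flush]  L1: P0=I P1=I P2=M  mem[L1]=89
7. P2: store L1 := 34  bus=[-]  L1: P0=I P1=I P2=M  mem[L1]=89
8. P2: load  L1  bus=[-]  L1: P0=I P1=I P2=M  mem[L1]=89
9. P1: load  L0  bus=[-]  L0: P0=I P1=E P2=I  mem[L0]=60
10. P1: load  L1  bus=[BusRd]  L1: P0=I P1=S P2=O  mem[L1]=89
11. P0: store L1 := 46  bus=[BusRdX,Flush]  L1: P0=M P1=I P2=I  mem[L1]=34
12. P1: load  L1  bus=[BusRd]  L1: P0=O P1=S P2=I  mem[L1]=34
13. P2: store L0 := 79  bus=[BusRdX]  L0: P0=I P1=I P2=M  mem[L0]=60
14. P0: store L2 := 8  bus=[BusRdX]  L2: P0=M P1=I P2=I  mem[L2]=90
15. P0: load  L0  bus=[BusRd]  L0: P0=S P1=I P2=O  mem[L0]=60
16. P0: store L3 := 5  bus=[BusRdX]  L3: P0=M P1=I P2=I  mem[L3]=60
17. P0: load  L1  bus=[-]  L1: P0=O P1=S P2=I  mem[L1]=34
18. P0: store L1 := 32  bus=[BusUpgr]  L1: P0=M P1=I P2=I  mem[L1]=34
19. P1: load  L1  bus=[BusRd]  L1: P0=O P1=S P2=I  mem[L1]=34
20. P2: store L1 := 1  bus=[BusRdX,Flush]  L1: P0=I P1=I P2=M  mem[L1]=32
21. P0: load  L3  bus=[-]  L3: P0=M P1=I P2=I  mem[L3]=60
22. P0: store L1 := 29  bus=[BusRdX,Flush]  L1: P0=M P1=I P2=I  mem[L1]=1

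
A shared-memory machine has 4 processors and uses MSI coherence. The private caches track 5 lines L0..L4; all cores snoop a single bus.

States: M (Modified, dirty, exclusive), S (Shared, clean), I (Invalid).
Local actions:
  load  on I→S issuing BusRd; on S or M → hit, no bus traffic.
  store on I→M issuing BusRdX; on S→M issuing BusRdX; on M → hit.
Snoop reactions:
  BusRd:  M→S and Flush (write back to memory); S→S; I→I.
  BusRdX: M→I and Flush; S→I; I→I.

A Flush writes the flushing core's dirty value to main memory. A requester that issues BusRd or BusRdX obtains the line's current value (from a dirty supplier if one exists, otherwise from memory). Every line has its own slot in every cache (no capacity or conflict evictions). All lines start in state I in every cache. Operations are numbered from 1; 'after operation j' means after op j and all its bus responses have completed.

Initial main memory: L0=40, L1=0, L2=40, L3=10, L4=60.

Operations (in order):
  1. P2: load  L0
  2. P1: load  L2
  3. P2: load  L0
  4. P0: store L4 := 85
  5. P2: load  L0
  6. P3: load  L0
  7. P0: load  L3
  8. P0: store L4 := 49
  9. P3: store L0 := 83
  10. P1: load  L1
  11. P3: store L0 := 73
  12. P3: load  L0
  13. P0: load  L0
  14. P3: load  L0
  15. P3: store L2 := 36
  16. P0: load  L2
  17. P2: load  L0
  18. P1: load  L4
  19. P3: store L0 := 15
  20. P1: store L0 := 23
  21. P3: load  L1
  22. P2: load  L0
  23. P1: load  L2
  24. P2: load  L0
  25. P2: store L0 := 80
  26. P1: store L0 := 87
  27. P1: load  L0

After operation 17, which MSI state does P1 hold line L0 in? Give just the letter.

state = I

  op1 P2: load  L0 → I/I/S/I on L0; bus BusRd; mem=40
  op2 P1: load  L2 → I/S/I/I on L2; bus BusRd; mem=40
  op3 P2: load  L0 → I/I/S/I on L0; bus (none); mem=40
  op4 P0: store L4 := 85 → M/I/I/I on L4; bus BusRdX; mem=60
  op5 P2: load  L0 → I/I/S/I on L0; bus (none); mem=40
  op6 P3: load  L0 → I/I/S/S on L0; bus BusRd; mem=40
  op7 P0: load  L3 → S/I/I/I on L3; bus BusRd; mem=10
  op8 P0: store L4 := 49 → M/I/I/I on L4; bus (none); mem=60
  op9 P3: store L0 := 83 → I/I/I/M on L0; bus BusRdX; mem=40
  op10 P1: load  L1 → I/S/I/I on L1; bus BusRd; mem=0
  op11 P3: store L0 := 73 → I/I/I/M on L0; bus (none); mem=40
  op12 P3: load  L0 → I/I/I/M on L0; bus (none); mem=40
  op13 P0: load  L0 → S/I/I/S on L0; bus BusRd Flush; mem=73
  op14 P3: load  L0 → S/I/I/S on L0; bus (none); mem=73
  op15 P3: store L2 := 36 → I/I/I/M on L2; bus BusRdX; mem=40
  op16 P0: load  L2 → S/I/I/S on L2; bus BusRd Flush; mem=36
  op17 P2: load  L0 → S/I/S/S on L0; bus BusRd; mem=73
  op18 P1: load  L4 → S/S/I/I on L4; bus BusRd Flush; mem=49
  op19 P3: store L0 := 15 → I/I/I/M on L0; bus BusRdX; mem=73
  op20 P1: store L0 := 23 → I/M/I/I on L0; bus BusRdX Flush; mem=15
  op21 P3: load  L1 → I/S/I/S on L1; bus BusRd; mem=0
  op22 P2: load  L0 → I/S/S/I on L0; bus BusRd Flush; mem=23
  op23 P1: load  L2 → S/S/I/S on L2; bus BusRd; mem=36
  op24 P2: load  L0 → I/S/S/I on L0; bus (none); mem=23
  op25 P2: store L0 := 80 → I/I/M/I on L0; bus BusRdX; mem=23
  op26 P1: store L0 := 87 → I/M/I/I on L0; bus BusRdX Flush; mem=80
  op27 P1: load  L0 → I/M/I/I on L0; bus (none); mem=80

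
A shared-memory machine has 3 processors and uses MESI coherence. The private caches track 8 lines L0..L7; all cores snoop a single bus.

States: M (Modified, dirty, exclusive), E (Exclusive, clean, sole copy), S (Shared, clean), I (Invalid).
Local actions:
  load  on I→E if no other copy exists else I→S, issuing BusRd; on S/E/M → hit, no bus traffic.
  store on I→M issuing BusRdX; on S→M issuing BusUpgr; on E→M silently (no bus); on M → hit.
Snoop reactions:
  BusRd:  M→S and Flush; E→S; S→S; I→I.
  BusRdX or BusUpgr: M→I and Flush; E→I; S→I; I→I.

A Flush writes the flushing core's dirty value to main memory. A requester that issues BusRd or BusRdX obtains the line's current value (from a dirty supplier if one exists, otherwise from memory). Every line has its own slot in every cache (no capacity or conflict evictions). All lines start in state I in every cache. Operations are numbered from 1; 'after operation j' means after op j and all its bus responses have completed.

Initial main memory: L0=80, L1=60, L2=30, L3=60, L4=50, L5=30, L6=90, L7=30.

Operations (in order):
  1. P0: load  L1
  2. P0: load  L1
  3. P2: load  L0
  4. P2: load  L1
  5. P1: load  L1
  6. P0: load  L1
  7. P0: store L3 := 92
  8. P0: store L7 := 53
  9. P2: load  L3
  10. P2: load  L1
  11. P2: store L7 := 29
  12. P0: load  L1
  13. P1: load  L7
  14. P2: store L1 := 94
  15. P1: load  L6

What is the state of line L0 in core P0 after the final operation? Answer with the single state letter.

step 1: P0: load  L1  ⟶  EII  (L1)  txn=BusRd  M[L1]=60
step 2: P0: load  L1  ⟶  EII  (L1)  txn=∅  M[L1]=60
step 3: P2: load  L0  ⟶  IIE  (L0)  txn=BusRd  M[L0]=80
step 4: P2: load  L1  ⟶  SIS  (L1)  txn=BusRd  M[L1]=60
step 5: P1: load  L1  ⟶  SSS  (L1)  txn=BusRd  M[L1]=60
step 6: P0: load  L1  ⟶  SSS  (L1)  txn=∅  M[L1]=60
step 7: P0: store L3 := 92  ⟶  MII  (L3)  txn=BusRdX  M[L3]=60
step 8: P0: store L7 := 53  ⟶  MII  (L7)  txn=BusRdX  M[L7]=30
step 9: P2: load  L3  ⟶  SIS  (L3)  txn=BusRd+Flush  M[L3]=92
step 10: P2: load  L1  ⟶  SSS  (L1)  txn=∅  M[L1]=60
step 11: P2: store L7 := 29  ⟶  IIM  (L7)  txn=BusRdX+Flush  M[L7]=53
step 12: P0: load  L1  ⟶  SSS  (L1)  txn=∅  M[L1]=60
step 13: P1: load  L7  ⟶  ISS  (L7)  txn=BusRd+Flush  M[L7]=29
step 14: P2: store L1 := 94  ⟶  IIM  (L1)  txn=BusUpgr  M[L1]=60
step 15: P1: load  L6  ⟶  IEI  (L6)  txn=BusRd  M[L6]=90

state = I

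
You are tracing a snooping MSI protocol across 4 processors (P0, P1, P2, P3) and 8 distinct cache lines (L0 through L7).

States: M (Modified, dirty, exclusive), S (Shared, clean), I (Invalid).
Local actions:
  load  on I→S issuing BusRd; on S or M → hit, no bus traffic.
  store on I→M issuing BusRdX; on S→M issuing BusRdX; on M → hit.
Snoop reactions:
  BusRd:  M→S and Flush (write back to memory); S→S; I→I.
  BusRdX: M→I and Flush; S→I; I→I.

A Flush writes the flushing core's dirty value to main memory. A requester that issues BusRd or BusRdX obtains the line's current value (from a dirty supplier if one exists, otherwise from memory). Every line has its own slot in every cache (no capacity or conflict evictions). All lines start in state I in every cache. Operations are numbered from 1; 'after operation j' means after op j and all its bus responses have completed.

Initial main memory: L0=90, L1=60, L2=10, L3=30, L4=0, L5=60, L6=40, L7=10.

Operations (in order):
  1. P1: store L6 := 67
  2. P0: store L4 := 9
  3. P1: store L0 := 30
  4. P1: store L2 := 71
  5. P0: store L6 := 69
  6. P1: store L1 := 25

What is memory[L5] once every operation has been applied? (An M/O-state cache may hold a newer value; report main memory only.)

memory[L5] = 60

[1] P1: store L6 := 67 | P0:I, P1:M(67), P2:I, P3:I | bus: BusRdX
[2] P0: store L4 := 9 | P0:M(9), P1:I, P2:I, P3:I | bus: BusRdX
[3] P1: store L0 := 30 | P0:I, P1:M(30), P2:I, P3:I | bus: BusRdX
[4] P1: store L2 := 71 | P0:I, P1:M(71), P2:I, P3:I | bus: BusRdX
[5] P0: store L6 := 69 | P0:M(69), P1:I, P2:I, P3:I | bus: BusRdX,Flush
[6] P1: store L1 := 25 | P0:I, P1:M(25), P2:I, P3:I | bus: BusRdX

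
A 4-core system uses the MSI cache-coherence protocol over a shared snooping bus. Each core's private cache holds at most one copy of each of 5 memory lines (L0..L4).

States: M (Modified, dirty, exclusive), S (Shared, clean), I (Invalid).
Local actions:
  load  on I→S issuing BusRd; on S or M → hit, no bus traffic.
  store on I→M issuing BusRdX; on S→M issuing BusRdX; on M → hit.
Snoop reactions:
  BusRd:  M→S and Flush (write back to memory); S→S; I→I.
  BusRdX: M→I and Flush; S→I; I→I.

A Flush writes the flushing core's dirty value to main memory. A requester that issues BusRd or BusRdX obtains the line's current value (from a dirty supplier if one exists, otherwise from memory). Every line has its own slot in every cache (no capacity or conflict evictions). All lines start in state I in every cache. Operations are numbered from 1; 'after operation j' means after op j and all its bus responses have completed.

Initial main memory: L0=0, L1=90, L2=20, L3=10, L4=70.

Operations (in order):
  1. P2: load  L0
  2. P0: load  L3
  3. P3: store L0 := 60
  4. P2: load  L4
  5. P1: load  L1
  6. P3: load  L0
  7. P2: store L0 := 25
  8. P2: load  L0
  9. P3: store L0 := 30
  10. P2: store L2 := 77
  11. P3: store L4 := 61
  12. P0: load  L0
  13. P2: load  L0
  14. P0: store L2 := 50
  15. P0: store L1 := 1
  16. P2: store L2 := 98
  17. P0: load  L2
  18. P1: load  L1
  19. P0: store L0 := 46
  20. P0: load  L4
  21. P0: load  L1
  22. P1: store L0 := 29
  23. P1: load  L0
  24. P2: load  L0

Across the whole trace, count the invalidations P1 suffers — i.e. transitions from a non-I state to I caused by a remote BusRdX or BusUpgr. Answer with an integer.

invalidations = 1

step 1: P2: load  L0  ⟶  IISI  (L0)  txn=BusRd  M[L0]=0
step 2: P0: load  L3  ⟶  SIII  (L3)  txn=BusRd  M[L3]=10
step 3: P3: store L0 := 60  ⟶  IIIM  (L0)  txn=BusRdX  M[L0]=0
step 4: P2: load  L4  ⟶  IISI  (L4)  txn=BusRd  M[L4]=70
step 5: P1: load  L1  ⟶  ISII  (L1)  txn=BusRd  M[L1]=90
step 6: P3: load  L0  ⟶  IIIM  (L0)  txn=∅  M[L0]=0
step 7: P2: store L0 := 25  ⟶  IIMI  (L0)  txn=BusRdX+Flush  M[L0]=60
step 8: P2: load  L0  ⟶  IIMI  (L0)  txn=∅  M[L0]=60
step 9: P3: store L0 := 30  ⟶  IIIM  (L0)  txn=BusRdX+Flush  M[L0]=25
step 10: P2: store L2 := 77  ⟶  IIMI  (L2)  txn=BusRdX  M[L2]=20
step 11: P3: store L4 := 61  ⟶  IIIM  (L4)  txn=BusRdX  M[L4]=70
step 12: P0: load  L0  ⟶  SIIS  (L0)  txn=BusRd+Flush  M[L0]=30
step 13: P2: load  L0  ⟶  SISS  (L0)  txn=BusRd  M[L0]=30
step 14: P0: store L2 := 50  ⟶  MIII  (L2)  txn=BusRdX+Flush  M[L2]=77
step 15: P0: store L1 := 1  ⟶  MIII  (L1)  txn=BusRdX  M[L1]=90
step 16: P2: store L2 := 98  ⟶  IIMI  (L2)  txn=BusRdX+Flush  M[L2]=50
step 17: P0: load  L2  ⟶  SISI  (L2)  txn=BusRd+Flush  M[L2]=98
step 18: P1: load  L1  ⟶  SSII  (L1)  txn=BusRd+Flush  M[L1]=1
step 19: P0: store L0 := 46  ⟶  MIII  (L0)  txn=BusRdX  M[L0]=30
step 20: P0: load  L4  ⟶  SIIS  (L4)  txn=BusRd+Flush  M[L4]=61
step 21: P0: load  L1  ⟶  SSII  (L1)  txn=∅  M[L1]=1
step 22: P1: store L0 := 29  ⟶  IMII  (L0)  txn=BusRdX+Flush  M[L0]=46
step 23: P1: load  L0  ⟶  IMII  (L0)  txn=∅  M[L0]=46
step 24: P2: load  L0  ⟶  ISSI  (L0)  txn=BusRd+Flush  M[L0]=29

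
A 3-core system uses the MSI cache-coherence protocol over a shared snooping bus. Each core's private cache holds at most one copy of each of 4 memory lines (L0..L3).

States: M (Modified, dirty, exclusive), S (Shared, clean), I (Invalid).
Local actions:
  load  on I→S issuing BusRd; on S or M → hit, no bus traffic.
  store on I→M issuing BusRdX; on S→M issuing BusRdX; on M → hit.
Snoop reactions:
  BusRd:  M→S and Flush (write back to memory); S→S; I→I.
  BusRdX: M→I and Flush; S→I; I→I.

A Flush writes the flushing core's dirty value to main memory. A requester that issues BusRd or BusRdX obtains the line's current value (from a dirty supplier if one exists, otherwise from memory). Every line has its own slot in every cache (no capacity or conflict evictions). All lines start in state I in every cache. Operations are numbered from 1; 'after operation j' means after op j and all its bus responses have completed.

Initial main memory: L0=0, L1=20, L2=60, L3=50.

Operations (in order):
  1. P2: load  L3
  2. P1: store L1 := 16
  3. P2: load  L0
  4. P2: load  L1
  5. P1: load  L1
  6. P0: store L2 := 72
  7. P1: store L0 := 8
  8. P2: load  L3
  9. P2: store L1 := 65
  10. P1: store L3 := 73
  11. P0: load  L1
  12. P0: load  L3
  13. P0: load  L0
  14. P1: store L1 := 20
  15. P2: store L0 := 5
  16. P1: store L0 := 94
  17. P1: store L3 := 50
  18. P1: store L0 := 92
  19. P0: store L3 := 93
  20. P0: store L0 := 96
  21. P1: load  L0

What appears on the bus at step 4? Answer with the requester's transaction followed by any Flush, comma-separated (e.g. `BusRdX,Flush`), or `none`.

bus = BusRd,Flush

1. P2: load  L3  bus=[BusRd]  L3: P0=I P1=I P2=S  mem[L3]=50
2. P1: store L1 := 16  bus=[BusRdX]  L1: P0=I P1=M P2=I  mem[L1]=20
3. P2: load  L0  bus=[BusRd]  L0: P0=I P1=I P2=S  mem[L0]=0
4. P2: load  L1  bus=[BusRd,Flush]  L1: P0=I P1=S P2=S  mem[L1]=16
5. P1: load  L1  bus=[-]  L1: P0=I P1=S P2=S  mem[L1]=16
6. P0: store L2 := 72  bus=[BusRdX]  L2: P0=M P1=I P2=I  mem[L2]=60
7. P1: store L0 := 8  bus=[BusRdX]  L0: P0=I P1=M P2=I  mem[L0]=0
8. P2: load  L3  bus=[-]  L3: P0=I P1=I P2=S  mem[L3]=50
9. P2: store L1 := 65  bus=[BusRdX]  L1: P0=I P1=I P2=M  mem[L1]=16
10. P1: store L3 := 73  bus=[BusRdX]  L3: P0=I P1=M P2=I  mem[L3]=50
11. P0: load  L1  bus=[BusRd,Flush]  L1: P0=S P1=I P2=S  mem[L1]=65
12. P0: load  L3  bus=[BusRd,Flush]  L3: P0=S P1=S P2=I  mem[L3]=73
13. P0: load  L0  bus=[BusRd,Flush]  L0: P0=S P1=S P2=I  mem[L0]=8
14. P1: store L1 := 20  bus=[BusRdX]  L1: P0=I P1=M P2=I  mem[L1]=65
15. P2: store L0 := 5  bus=[BusRdX]  L0: P0=I P1=I P2=M  mem[L0]=8
16. P1: store L0 := 94  bus=[BusRdX,Flush]  L0: P0=I P1=M P2=I  mem[L0]=5
17. P1: store L3 := 50  bus=[BusRdX]  L3: P0=I P1=M P2=I  mem[L3]=73
18. P1: store L0 := 92  bus=[-]  L0: P0=I P1=M P2=I  mem[L0]=5
19. P0: store L3 := 93  bus=[BusRdX,Flush]  L3: P0=M P1=I P2=I  mem[L3]=50
20. P0: store L0 := 96  bus=[BusRdX,Flush]  L0: P0=M P1=I P2=I  mem[L0]=92
21. P1: load  L0  bus=[BusRd,Flush]  L0: P0=S P1=S P2=I  mem[L0]=96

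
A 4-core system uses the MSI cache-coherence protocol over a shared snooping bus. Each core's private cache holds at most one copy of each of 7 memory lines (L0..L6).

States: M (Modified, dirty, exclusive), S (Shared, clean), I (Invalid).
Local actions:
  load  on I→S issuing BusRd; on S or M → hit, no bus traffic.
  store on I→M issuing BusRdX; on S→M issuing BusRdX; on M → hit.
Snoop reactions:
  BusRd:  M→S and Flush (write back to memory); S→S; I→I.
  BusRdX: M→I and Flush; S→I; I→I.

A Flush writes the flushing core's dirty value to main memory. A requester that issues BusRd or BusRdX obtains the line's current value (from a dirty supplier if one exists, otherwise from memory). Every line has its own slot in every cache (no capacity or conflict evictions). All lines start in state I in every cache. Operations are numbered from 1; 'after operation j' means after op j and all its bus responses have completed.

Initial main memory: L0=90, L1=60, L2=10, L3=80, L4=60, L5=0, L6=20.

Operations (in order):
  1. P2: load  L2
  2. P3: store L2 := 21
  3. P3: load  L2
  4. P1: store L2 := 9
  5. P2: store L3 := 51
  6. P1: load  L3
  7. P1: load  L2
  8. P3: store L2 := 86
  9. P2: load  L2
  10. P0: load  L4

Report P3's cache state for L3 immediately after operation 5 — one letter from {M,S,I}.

[1] P2: load  L2 | P0:I, P1:I, P2:S(10), P3:I | bus: BusRd
[2] P3: store L2 := 21 | P0:I, P1:I, P2:I, P3:M(21) | bus: BusRdX
[3] P3: load  L2 | P0:I, P1:I, P2:I, P3:M(21) | bus: none
[4] P1: store L2 := 9 | P0:I, P1:M(9), P2:I, P3:I | bus: BusRdX,Flush
[5] P2: store L3 := 51 | P0:I, P1:I, P2:M(51), P3:I | bus: BusRdX
[6] P1: load  L3 | P0:I, P1:S(51), P2:S(51), P3:I | bus: BusRd,Flush
[7] P1: load  L2 | P0:I, P1:M(9), P2:I, P3:I | bus: none
[8] P3: store L2 := 86 | P0:I, P1:I, P2:I, P3:M(86) | bus: BusRdX,Flush
[9] P2: load  L2 | P0:I, P1:I, P2:S(86), P3:S(86) | bus: BusRd,Flush
[10] P0: load  L4 | P0:S(60), P1:I, P2:I, P3:I | bus: BusRd

state = I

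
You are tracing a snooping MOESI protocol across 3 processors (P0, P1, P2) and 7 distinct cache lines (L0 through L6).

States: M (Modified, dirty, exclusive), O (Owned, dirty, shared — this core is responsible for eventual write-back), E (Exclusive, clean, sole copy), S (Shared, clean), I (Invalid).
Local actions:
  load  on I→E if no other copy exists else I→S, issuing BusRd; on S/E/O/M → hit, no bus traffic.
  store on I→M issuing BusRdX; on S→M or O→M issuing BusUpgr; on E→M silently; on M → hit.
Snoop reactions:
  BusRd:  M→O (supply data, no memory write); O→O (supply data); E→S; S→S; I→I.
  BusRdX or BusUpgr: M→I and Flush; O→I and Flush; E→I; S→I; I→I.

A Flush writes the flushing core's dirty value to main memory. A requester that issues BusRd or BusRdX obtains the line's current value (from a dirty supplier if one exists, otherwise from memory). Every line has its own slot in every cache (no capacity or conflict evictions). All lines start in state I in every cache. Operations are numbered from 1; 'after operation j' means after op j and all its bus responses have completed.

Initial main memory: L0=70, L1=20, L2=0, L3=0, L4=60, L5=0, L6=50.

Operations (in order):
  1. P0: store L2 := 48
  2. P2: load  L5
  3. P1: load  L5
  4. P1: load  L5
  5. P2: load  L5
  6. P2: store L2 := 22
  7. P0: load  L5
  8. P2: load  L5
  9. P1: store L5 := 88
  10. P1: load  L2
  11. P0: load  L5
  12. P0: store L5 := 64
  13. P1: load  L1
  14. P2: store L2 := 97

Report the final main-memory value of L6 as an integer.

[1] P0: store L2 := 48 | P0:M(48), P1:I, P2:I | bus: BusRdX
[2] P2: load  L5 | P0:I, P1:I, P2:E(0) | bus: BusRd
[3] P1: load  L5 | P0:I, P1:S(0), P2:S(0) | bus: BusRd
[4] P1: load  L5 | P0:I, P1:S(0), P2:S(0) | bus: none
[5] P2: load  L5 | P0:I, P1:S(0), P2:S(0) | bus: none
[6] P2: store L2 := 22 | P0:I, P1:I, P2:M(22) | bus: BusRdX,Flush
[7] P0: load  L5 | P0:S(0), P1:S(0), P2:S(0) | bus: BusRd
[8] P2: load  L5 | P0:S(0), P1:S(0), P2:S(0) | bus: none
[9] P1: store L5 := 88 | P0:I, P1:M(88), P2:I | bus: BusUpgr
[10] P1: load  L2 | P0:I, P1:S(22), P2:O(22) | bus: BusRd
[11] P0: load  L5 | P0:S(88), P1:O(88), P2:I | bus: BusRd
[12] P0: store L5 := 64 | P0:M(64), P1:I, P2:I | bus: BusUpgr,Flush
[13] P1: load  L1 | P0:I, P1:E(20), P2:I | bus: BusRd
[14] P2: store L2 := 97 | P0:I, P1:I, P2:M(97) | bus: BusUpgr

memory[L6] = 50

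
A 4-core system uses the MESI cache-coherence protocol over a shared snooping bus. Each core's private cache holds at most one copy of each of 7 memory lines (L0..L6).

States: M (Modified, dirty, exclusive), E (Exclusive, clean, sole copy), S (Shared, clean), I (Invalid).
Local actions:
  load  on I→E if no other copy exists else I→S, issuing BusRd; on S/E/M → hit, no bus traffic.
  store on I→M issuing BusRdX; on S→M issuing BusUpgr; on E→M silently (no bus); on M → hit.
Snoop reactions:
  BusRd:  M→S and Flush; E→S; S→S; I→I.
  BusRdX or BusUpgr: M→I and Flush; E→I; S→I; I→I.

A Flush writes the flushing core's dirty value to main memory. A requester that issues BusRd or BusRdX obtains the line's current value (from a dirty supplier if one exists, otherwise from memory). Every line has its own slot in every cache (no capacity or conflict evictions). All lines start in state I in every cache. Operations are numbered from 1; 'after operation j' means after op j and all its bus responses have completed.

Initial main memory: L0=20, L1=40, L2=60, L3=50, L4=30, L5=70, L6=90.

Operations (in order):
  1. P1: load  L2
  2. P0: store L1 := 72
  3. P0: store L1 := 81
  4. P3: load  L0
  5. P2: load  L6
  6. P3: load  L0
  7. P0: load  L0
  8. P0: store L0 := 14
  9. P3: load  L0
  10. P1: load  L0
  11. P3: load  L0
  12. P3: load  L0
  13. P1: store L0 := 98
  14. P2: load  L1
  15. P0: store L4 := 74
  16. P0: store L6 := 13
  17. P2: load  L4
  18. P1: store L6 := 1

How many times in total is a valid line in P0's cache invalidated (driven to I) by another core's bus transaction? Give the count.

1. P1: load  L2  bus=[BusRd]  L2: P0=I P1=E P2=I P3=I  mem[L2]=60
2. P0: store L1 := 72  bus=[BusRdX]  L1: P0=M P1=I P2=I P3=I  mem[L1]=40
3. P0: store L1 := 81  bus=[-]  L1: P0=M P1=I P2=I P3=I  mem[L1]=40
4. P3: load  L0  bus=[BusRd]  L0: P0=I P1=I P2=I P3=E  mem[L0]=20
5. P2: load  L6  bus=[BusRd]  L6: P0=I P1=I P2=E P3=I  mem[L6]=90
6. P3: load  L0  bus=[-]  L0: P0=I P1=I P2=I P3=E  mem[L0]=20
7. P0: load  L0  bus=[BusRd]  L0: P0=S P1=I P2=I P3=S  mem[L0]=20
8. P0: store L0 := 14  bus=[BusUpgr]  L0: P0=M P1=I P2=I P3=I  mem[L0]=20
9. P3: load  L0  bus=[BusRd,Flush]  L0: P0=S P1=I P2=I P3=S  mem[L0]=14
10. P1: load  L0  bus=[BusRd]  L0: P0=S P1=S P2=I P3=S  mem[L0]=14
11. P3: load  L0  bus=[-]  L0: P0=S P1=S P2=I P3=S  mem[L0]=14
12. P3: load  L0  bus=[-]  L0: P0=S P1=S P2=I P3=S  mem[L0]=14
13. P1: store L0 := 98  bus=[BusUpgr]  L0: P0=I P1=M P2=I P3=I  mem[L0]=14
14. P2: load  L1  bus=[BusRd,Flush]  L1: P0=S P1=I P2=S P3=I  mem[L1]=81
15. P0: store L4 := 74  bus=[BusRdX]  L4: P0=M P1=I P2=I P3=I  mem[L4]=30
16. P0: store L6 := 13  bus=[BusRdX]  L6: P0=M P1=I P2=I P3=I  mem[L6]=90
17. P2: load  L4  bus=[BusRd,Flush]  L4: P0=S P1=I P2=S P3=I  mem[L4]=74
18. P1: store L6 := 1  bus=[BusRdX,Flush]  L6: P0=I P1=M P2=I P3=I  mem[L6]=13

invalidations = 2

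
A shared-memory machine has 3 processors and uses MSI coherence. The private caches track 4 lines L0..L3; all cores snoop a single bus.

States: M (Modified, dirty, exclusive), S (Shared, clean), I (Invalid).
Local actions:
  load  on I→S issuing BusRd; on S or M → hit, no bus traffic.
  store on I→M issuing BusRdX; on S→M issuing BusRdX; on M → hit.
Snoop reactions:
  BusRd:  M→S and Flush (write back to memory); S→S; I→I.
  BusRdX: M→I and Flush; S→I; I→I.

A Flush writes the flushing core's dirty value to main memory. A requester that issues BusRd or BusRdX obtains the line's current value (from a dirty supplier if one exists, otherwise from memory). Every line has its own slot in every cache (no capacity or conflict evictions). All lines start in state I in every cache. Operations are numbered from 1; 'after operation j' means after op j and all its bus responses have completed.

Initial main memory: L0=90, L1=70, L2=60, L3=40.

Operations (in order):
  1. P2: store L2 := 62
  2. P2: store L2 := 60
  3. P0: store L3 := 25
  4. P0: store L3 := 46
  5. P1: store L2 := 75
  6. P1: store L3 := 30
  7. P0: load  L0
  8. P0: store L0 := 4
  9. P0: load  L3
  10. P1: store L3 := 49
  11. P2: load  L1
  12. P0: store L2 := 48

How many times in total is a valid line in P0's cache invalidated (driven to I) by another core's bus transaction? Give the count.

invalidations = 2

step 1: P2: store L2 := 62  ⟶  IIM  (L2)  txn=BusRdX  M[L2]=60
step 2: P2: store L2 := 60  ⟶  IIM  (L2)  txn=∅  M[L2]=60
step 3: P0: store L3 := 25  ⟶  MII  (L3)  txn=BusRdX  M[L3]=40
step 4: P0: store L3 := 46  ⟶  MII  (L3)  txn=∅  M[L3]=40
step 5: P1: store L2 := 75  ⟶  IMI  (L2)  txn=BusRdX+Flush  M[L2]=60
step 6: P1: store L3 := 30  ⟶  IMI  (L3)  txn=BusRdX+Flush  M[L3]=46
step 7: P0: load  L0  ⟶  SII  (L0)  txn=BusRd  M[L0]=90
step 8: P0: store L0 := 4  ⟶  MII  (L0)  txn=BusRdX  M[L0]=90
step 9: P0: load  L3  ⟶  SSI  (L3)  txn=BusRd+Flush  M[L3]=30
step 10: P1: store L3 := 49  ⟶  IMI  (L3)  txn=BusRdX  M[L3]=30
step 11: P2: load  L1  ⟶  IIS  (L1)  txn=BusRd  M[L1]=70
step 12: P0: store L2 := 48  ⟶  MII  (L2)  txn=BusRdX+Flush  M[L2]=75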